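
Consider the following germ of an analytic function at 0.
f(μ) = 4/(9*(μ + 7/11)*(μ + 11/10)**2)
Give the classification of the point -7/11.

The point is a pole of order 1.

The denominator factor μ + 7/11 vanishes at -7/11 and appears to the power 1; the numerator there equals 4/9, nonzero, and no other factor vanishes.
Hence a pole whose order is the multiplicity, 1.


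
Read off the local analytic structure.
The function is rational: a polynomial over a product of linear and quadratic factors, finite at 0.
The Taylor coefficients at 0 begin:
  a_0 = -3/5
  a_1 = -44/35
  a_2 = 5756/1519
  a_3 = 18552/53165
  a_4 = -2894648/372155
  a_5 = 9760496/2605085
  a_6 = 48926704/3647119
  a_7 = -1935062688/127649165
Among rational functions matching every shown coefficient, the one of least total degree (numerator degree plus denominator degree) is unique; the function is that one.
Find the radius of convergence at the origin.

The radius of convergence is (1/2)*sqrt(2).

No rational of total degree below 4 reproduces all 8 coefficients; solving the [2/2] Pade equations on them gives f(δ) = (29*δ**2/31 - 4*δ/5 - 3/10)/(δ**2 + 2*δ/7 + 1/2), whose expansion matches every shown term.
Denominator factor (δ**2 + 2*δ/7 + 1/2): discriminant -94/49, complex-conjugate roots (-1/7) + ((1/14)*sqrt(94))*i and (-1/7) - ((1/14)*sqrt(94))*i; poles of order 1, moduli (1/2)*sqrt(2) and (1/2)*sqrt(2).
The radius of convergence is the smallest modulus among the singular points: (1/2)*sqrt(2).


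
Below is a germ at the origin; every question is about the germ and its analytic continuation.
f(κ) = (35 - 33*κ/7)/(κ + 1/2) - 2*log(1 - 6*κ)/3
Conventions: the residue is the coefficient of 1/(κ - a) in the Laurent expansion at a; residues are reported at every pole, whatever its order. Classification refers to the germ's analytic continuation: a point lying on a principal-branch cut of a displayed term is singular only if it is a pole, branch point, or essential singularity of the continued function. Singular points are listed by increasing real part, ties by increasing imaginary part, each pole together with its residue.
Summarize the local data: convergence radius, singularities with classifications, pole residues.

Denominator factor (κ + 1/2): pole of order 1 at -1/2, modulus 1/2.
Branch term (-2/3)*log(1 - κ/(1/6)): its argument vanishes at κ = 1/6, a logarithmic branch point, modulus 1/6.
The radius of convergence is the smallest modulus among the singular points: 1/6.
The branch term is analytic at -1/2 and contributes nothing to the residue; only the rational part matters.
At the order-1 pole -1/2 set g(κ) = (κ - (-1/2))*(rational part) = 35 - 33*κ/7.
Simple pole: residue = g(a) at a = -1/2, which is 523/14.
List the singular points by increasing real part (a conjugate pair: the negative imaginary part first).

Radius of convergence at 0: 1/6.
At -1/2: a pole of order 1; residue 523/14.
At 1/6: a logarithmic branch point.


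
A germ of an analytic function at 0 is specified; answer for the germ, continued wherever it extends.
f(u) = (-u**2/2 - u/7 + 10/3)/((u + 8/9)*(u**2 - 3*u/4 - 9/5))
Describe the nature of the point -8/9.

The point is a pole of order 1.

The denominator factor u + 8/9 vanishes at -8/9 and appears to the power 1; the numerator there equals 1738/567, nonzero, and no other factor vanishes.
Hence a pole whose order is the multiplicity, 1.


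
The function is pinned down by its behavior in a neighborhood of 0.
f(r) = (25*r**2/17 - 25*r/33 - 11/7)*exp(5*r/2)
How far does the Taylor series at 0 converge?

The radius of convergence is infinite.

The factor exp(5*r/2) is entire and contributes no finite singular point.
The polynomial part has no poles.
No finite singular points: the Taylor series at 0 converges everywhere.


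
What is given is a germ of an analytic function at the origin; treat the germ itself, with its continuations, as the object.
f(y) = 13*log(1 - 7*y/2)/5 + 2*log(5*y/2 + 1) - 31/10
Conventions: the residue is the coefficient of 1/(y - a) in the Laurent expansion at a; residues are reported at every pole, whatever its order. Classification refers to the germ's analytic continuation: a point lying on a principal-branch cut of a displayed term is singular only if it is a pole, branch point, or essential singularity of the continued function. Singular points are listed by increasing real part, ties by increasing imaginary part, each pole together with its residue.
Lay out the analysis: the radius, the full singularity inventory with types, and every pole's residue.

Radius of convergence at 0: 2/7.
At -2/5: a logarithmic branch point.
At 2/7: a logarithmic branch point.

Branch term (13/5)*log(1 - y/(2/7)): its argument vanishes at y = 2/7, a logarithmic branch point, modulus 2/7.
Branch term (2)*log(1 - y/(-2/5)): its argument vanishes at y = -2/5, a logarithmic branch point, modulus 2/5.
The radius of convergence is the smallest modulus among the singular points: 2/7.
List the singular points by increasing real part (a conjugate pair: the negative imaginary part first).


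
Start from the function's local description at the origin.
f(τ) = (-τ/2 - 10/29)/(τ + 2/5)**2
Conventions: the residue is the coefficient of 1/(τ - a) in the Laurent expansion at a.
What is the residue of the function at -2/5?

At the order-2 pole -2/5 set g(τ) = (τ - (-2/5))^2*f(τ) = -τ/2 - 10/29.
Order-2 pole: residue = g'(a); g'(-2/5) = -1/2, so the residue is -1/2.

The residue is -1/2.


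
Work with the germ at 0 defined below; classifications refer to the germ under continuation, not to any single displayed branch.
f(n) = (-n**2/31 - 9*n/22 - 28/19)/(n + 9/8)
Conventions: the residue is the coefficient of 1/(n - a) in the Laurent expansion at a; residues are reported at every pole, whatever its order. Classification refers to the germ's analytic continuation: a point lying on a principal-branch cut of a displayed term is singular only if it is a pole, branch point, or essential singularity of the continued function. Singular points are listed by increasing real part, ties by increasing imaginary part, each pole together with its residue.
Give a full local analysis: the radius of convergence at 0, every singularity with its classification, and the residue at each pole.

Radius of convergence at 0: 9/8.
At -9/8: a pole of order 1; residue -437165/414656.

Denominator factor (n + 9/8): pole of order 1 at -9/8, modulus 9/8.
The radius of convergence is the smallest modulus among the singular points: 9/8.
At the order-1 pole -9/8 set g(n) = (n - (-9/8))*f(n) = -n**2/31 - 9*n/22 - 28/19.
Simple pole: residue = g(a) at a = -9/8, which is -437165/414656.


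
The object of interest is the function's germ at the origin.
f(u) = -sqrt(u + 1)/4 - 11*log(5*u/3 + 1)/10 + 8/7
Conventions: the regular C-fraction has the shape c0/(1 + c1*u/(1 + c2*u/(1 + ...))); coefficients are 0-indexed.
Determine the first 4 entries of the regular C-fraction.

Taylor coefficients (expand at 0): a_0 = 25/28, a_1 = -47/24, a_2 = 449/288, a_3 = -8881/5184.
c0 = a_0 = 25/28. Peel one level at a time: if S = 1 + c*u/S' with S'(0) = 1, then c is the u-coefficient of S and S' = c*u/(S - 1).
S_1 = c0/f = 1 + (329/150)*u + (15323/5000)*u^2 + ...; c1 = 329/150.
S_2 = c1*u/(S_1 - 1) = 1 + (-6567/4700)*u + (-230011/954288)*u^2 + ...; c2 = -6567/4700.
S_3 = c2*u/(S_2 - 1) = 1 + (-5750275/33334092)*u + ...; c3 = -5750275/33334092.

The regular C-fraction coefficients are [25/28, 329/150, -6567/4700, -5750275/33334092].


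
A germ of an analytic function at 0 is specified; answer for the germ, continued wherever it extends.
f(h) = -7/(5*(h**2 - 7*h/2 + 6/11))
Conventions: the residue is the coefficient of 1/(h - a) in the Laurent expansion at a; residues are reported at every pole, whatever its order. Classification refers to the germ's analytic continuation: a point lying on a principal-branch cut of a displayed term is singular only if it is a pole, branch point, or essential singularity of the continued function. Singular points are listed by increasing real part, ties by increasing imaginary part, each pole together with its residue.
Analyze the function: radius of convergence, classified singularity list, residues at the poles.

Denominator factor (h**2 - 7*h/2 + 6/11): discriminant 443/44, real irrational roots 7/4 + (1/44)*sqrt(4873) and 7/4 - (1/44)*sqrt(4873); poles of order 1, moduli 7/4 + (1/44)*sqrt(4873) and 7/4 - (1/44)*sqrt(4873).
The radius of convergence is the smallest modulus among the singular points: 7/4 - (1/44)*sqrt(4873).
The factor h**2 - 7*h/2 + 6/11 splits as (h - a)(h - a') with a = 7/4 - (1/44)*sqrt(4873), a' = 7/4 + (1/44)*sqrt(4873). At the order-1 pole a set g(h) = (h - a)*f(h) = [-7/5] / (h - a').
Simple pole: residue = g(a) at a = 7/4 - (1/44)*sqrt(4873), which is (14/2215)*sqrt(4873).
The factor h**2 - 7*h/2 + 6/11 splits as (h - a)(h - a') with a = 7/4 + (1/44)*sqrt(4873), a' = 7/4 - (1/44)*sqrt(4873). At the order-1 pole a set g(h) = (h - a)*f(h) = [-7/5] / (h - a').
Simple pole: residue = g(a) at a = 7/4 + (1/44)*sqrt(4873), which is -(14/2215)*sqrt(4873).
List the singular points by increasing real part (a conjugate pair: the negative imaginary part first).

Radius of convergence at 0: 7/4 - (1/44)*sqrt(4873).
At 7/4 - (1/44)*sqrt(4873): a pole of order 1; residue (14/2215)*sqrt(4873).
At 7/4 + (1/44)*sqrt(4873): a pole of order 1; residue -(14/2215)*sqrt(4873).


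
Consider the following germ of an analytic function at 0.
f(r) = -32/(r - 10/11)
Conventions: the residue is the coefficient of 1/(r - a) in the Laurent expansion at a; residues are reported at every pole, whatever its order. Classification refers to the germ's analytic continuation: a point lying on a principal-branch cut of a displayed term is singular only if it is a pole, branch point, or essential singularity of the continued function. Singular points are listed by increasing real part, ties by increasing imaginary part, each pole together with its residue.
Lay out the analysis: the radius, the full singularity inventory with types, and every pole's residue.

Denominator factor (r - 10/11): pole of order 1 at 10/11, modulus 10/11.
The radius of convergence is the smallest modulus among the singular points: 10/11.
At the order-1 pole 10/11 set g(r) = (r - (10/11))*f(r) = -32.
Simple pole: residue = g(a) at a = 10/11, which is -32.

Radius of convergence at 0: 10/11.
At 10/11: a pole of order 1; residue -32.


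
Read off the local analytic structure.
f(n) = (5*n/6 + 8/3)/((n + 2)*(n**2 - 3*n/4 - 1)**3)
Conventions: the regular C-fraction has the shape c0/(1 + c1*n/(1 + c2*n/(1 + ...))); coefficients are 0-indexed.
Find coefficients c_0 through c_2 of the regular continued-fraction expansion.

The regular C-fraction coefficients are [-4/3, 39/16, 81/208].


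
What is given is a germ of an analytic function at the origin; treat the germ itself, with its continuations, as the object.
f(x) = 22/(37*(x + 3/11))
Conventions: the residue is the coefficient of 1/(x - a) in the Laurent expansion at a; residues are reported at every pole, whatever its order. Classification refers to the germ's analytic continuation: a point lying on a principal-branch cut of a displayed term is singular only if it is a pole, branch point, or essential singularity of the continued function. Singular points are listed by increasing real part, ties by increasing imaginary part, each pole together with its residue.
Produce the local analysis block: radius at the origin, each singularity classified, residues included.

Denominator factor (x + 3/11): pole of order 1 at -3/11, modulus 3/11.
The radius of convergence is the smallest modulus among the singular points: 3/11.
At the order-1 pole -3/11 set g(x) = (x - (-3/11))*f(x) = 22/37.
Simple pole: residue = g(a) at a = -3/11, which is 22/37.

Radius of convergence at 0: 3/11.
At -3/11: a pole of order 1; residue 22/37.


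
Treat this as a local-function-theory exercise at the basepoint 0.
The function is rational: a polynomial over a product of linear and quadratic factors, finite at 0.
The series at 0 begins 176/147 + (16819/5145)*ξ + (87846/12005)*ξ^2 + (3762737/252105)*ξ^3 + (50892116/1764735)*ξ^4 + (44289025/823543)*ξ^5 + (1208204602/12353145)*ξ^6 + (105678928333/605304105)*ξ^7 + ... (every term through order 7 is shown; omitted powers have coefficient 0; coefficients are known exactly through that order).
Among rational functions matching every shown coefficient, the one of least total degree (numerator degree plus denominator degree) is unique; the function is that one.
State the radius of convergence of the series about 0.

The radius of convergence is 7/11.

No rational of total degree below 3 reproduces all 8 coefficients; solving the [1/2] Pade equations on them gives f(ξ) = (16/33 - ξ/5)/(ξ - 7/11)**2, whose expansion matches every shown term.
Denominator factor (ξ - 7/11)^2: pole of order 2 at 7/11, modulus 7/11.
The radius of convergence is the smallest modulus among the singular points: 7/11.


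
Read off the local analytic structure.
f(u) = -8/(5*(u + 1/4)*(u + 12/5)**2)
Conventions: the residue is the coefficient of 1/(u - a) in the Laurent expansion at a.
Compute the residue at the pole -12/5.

The residue is 640/1849.

At the order-2 pole -12/5 set g(u) = (u - (-12/5))^2*f(u) = -8/(5*(u + 1/4)).
Order-2 pole: residue = g'(a); g'(-12/5) = 640/1849, so the residue is 640/1849.


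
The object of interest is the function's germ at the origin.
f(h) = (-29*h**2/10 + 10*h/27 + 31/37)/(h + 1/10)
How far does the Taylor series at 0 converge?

Denominator factor (h + 1/10): pole of order 1 at -1/10, modulus 1/10.
The radius of convergence is the smallest modulus among the singular points: 1/10.

The radius of convergence is 1/10.


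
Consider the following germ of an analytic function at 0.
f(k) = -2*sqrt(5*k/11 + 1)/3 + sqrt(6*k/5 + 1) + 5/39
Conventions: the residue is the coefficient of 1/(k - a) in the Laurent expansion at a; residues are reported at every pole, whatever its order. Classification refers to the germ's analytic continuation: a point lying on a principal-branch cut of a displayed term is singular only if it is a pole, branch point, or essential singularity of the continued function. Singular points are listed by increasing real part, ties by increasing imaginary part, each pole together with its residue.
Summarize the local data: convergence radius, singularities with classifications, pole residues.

Branch term (1)*sqrt(1 - k/(-5/6)): its argument vanishes at k = -5/6, a square-root branch point, modulus 5/6.
Branch term (-2/3)*sqrt(1 - k/(-11/5)): its argument vanishes at k = -11/5, a square-root branch point, modulus 11/5.
The radius of convergence is the smallest modulus among the singular points: 5/6.
List the singular points by increasing real part (a conjugate pair: the negative imaginary part first).

Radius of convergence at 0: 5/6.
At -11/5: an algebraic (square-root) branch point.
At -5/6: an algebraic (square-root) branch point.


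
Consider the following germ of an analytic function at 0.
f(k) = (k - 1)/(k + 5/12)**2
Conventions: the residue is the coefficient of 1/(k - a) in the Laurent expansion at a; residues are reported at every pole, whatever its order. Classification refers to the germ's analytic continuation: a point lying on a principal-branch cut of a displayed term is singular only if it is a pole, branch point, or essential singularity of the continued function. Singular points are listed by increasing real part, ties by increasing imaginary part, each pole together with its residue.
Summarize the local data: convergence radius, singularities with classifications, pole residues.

Radius of convergence at 0: 5/12.
At -5/12: a pole of order 2; residue 1.

Denominator factor (k + 5/12)^2: pole of order 2 at -5/12, modulus 5/12.
The radius of convergence is the smallest modulus among the singular points: 5/12.
At the order-2 pole -5/12 set g(k) = (k - (-5/12))^2*f(k) = k - 1.
Order-2 pole: residue = g'(a); g'(-5/12) = 1, so the residue is 1.


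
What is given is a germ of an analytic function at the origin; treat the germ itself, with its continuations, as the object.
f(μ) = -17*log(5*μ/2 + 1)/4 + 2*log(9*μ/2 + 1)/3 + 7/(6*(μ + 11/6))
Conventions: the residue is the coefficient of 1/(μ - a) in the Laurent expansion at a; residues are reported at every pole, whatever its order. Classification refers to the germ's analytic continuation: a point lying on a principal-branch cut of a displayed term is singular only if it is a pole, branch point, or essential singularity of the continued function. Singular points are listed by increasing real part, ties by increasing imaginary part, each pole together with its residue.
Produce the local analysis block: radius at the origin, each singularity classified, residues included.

Radius of convergence at 0: 2/9.
At -11/6: a pole of order 1; residue 7/6.
At -2/5: a logarithmic branch point.
At -2/9: a logarithmic branch point.

Denominator factor (μ + 11/6): pole of order 1 at -11/6, modulus 11/6.
Branch term (-17/4)*log(1 - μ/(-2/5)): its argument vanishes at μ = -2/5, a logarithmic branch point, modulus 2/5.
Branch term (2/3)*log(1 - μ/(-2/9)): its argument vanishes at μ = -2/9, a logarithmic branch point, modulus 2/9.
The radius of convergence is the smallest modulus among the singular points: 2/9.
The branch terms are analytic at -11/6 and contribute nothing to the residue; only the rational part matters.
At the order-1 pole -11/6 set g(μ) = (μ - (-11/6))*(rational part) = 7/6.
Simple pole: residue = g(a) at a = -11/6, which is 7/6.
List the singular points by increasing real part (a conjugate pair: the negative imaginary part first).


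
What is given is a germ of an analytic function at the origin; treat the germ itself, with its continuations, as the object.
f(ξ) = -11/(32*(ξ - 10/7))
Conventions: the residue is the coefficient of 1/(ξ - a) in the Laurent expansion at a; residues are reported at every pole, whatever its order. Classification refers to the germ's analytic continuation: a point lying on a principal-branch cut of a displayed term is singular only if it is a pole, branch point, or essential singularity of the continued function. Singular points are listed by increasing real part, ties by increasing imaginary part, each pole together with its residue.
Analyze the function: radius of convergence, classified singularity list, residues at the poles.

Radius of convergence at 0: 10/7.
At 10/7: a pole of order 1; residue -11/32.

Denominator factor (ξ - 10/7): pole of order 1 at 10/7, modulus 10/7.
The radius of convergence is the smallest modulus among the singular points: 10/7.
At the order-1 pole 10/7 set g(ξ) = (ξ - (10/7))*f(ξ) = -11/32.
Simple pole: residue = g(a) at a = 10/7, which is -11/32.


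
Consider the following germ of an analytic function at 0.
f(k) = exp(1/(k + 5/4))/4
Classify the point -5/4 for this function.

The point is an essential singularity.

The exponent 1/(k - (-5/4)) has a pole at -5/4, so exp(1/(k - (-5/4))) takes every nonzero value near it: an essential singularity (not a pole of any order).


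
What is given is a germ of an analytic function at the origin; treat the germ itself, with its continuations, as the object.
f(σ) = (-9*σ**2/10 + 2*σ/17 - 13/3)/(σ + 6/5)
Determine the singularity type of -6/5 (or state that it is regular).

The point is a pole of order 1.

The denominator factor σ + 6/5 vanishes at -6/5 and appears to the power 1; the numerator there equals -36787/6375, nonzero, and no other factor vanishes.
Hence a pole whose order is the multiplicity, 1.


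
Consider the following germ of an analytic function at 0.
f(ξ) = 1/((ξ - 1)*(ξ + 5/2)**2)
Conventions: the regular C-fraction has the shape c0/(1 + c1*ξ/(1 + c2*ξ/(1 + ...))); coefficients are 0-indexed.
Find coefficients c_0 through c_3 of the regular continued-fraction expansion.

Taylor coefficients (expand at 0): a_0 = -4/25, a_1 = -4/125, a_2 = -68/625, a_3 = -212/3125.
c0 = a_0 = -4/25. Peel one level at a time: if S = 1 + c*ξ/S' with S'(0) = 1, then c is the ξ-coefficient of S and S' = c*ξ/(S - 1).
S_1 = c0/f = 1 + (-1/5)*ξ + (-16/25)*ξ^2 + ...; c1 = -1/5.
S_2 = c1*ξ/(S_1 - 1) = 1 + (-16/5)*ξ + (236/25)*ξ^2 + ...; c2 = -16/5.
S_3 = c2*ξ/(S_2 - 1) = 1 + (59/20)*ξ + ...; c3 = 59/20.

The regular C-fraction coefficients are [-4/25, -1/5, -16/5, 59/20].


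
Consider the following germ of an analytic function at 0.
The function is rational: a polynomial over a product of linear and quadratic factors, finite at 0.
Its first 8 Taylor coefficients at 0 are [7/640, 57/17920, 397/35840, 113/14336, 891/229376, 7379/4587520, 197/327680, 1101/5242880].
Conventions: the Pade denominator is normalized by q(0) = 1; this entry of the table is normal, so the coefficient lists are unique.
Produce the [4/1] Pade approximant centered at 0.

The Pade approximant has numerator coefficients [7/640, -26909/19958400, 1038889/106444800, 2104687/638668800, 634097/1021870080]; denominator coefficients [1, -7379/17820].

Taylor coefficients needed (read off): a_0 = 7/640, a_1 = 57/17920, a_2 = 397/35840, a_3 = 113/14336, a_4 = 891/229376, a_5 = 7379/4587520.
Write the denominator as Q(ζ) = 1 + q1*ζ. Requiring Q*f - P = O(ζ^6) with deg P <= 4 kills the coefficients of ζ^5..ζ^5 in Q*f:
  ζ^5: a_5 + q1*a_4 = 0, i.e. 7379/4587520 + (891/229376)*q1 = 0.
Solving this linear system: q1 = -7379/17820.
The numerator is Q*f truncated at degree 4: P0 = a_0 = 7/640; P1 = a_1 + q1*a_0 = -26909/19958400; P2 = a_2 + q1*a_1 = 1038889/106444800; P3 = a_3 + q1*a_2 = 2104687/638668800; P4 = a_4 + q1*a_3 = 634097/1021870080.


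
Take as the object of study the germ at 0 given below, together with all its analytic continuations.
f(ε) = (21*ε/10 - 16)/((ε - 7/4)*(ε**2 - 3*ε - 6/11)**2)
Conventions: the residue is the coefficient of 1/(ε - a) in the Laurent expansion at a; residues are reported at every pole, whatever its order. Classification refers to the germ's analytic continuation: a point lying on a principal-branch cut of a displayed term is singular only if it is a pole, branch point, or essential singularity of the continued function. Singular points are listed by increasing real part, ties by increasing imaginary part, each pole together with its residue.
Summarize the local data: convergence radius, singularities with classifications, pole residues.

Denominator factor (ε - 7/4): pole of order 1 at 7/4, modulus 7/4.
Denominator factor (ε**2 - 3*ε - 6/11)^2: discriminant 123/11, real irrational roots 3/2 + (1/22)*sqrt(1353) and 3/2 - (1/22)*sqrt(1353); poles of order 2, moduli 3/2 + (1/22)*sqrt(1353) and -3/2 + (1/22)*sqrt(1353).
The radius of convergence is the smallest modulus among the singular points: -3/2 + (1/22)*sqrt(1353).
The factor ε**2 - 3*ε - 6/11 splits as (ε - a)(ε - a') with a = 3/2 - (1/22)*sqrt(1353), a' = 3/2 + (1/22)*sqrt(1353). At the order-2 pole a set g(ε) = (ε - a)^2*f(ε) = [(21*ε/10 - 16)/(ε - 7/4)] / (ε - a')^2.
Order-2 pole: residue = g'(a); g'(3/2 - (1/22)*sqrt(1353)) = 954448/1156805 - (33947254/17501302845)*sqrt(1353), so the residue is 954448/1156805 - (33947254/17501302845)*sqrt(1353).
At the order-1 pole 7/4 set g(ε) = (ε - (7/4))*f(ε) = (21*ε/10 - 16)/(ε**2 - 3*ε - 6/11)**2.
Simple pole: residue = g(a) at a = 7/4, which is -1908896/1156805.
The factor ε**2 - 3*ε - 6/11 splits as (ε - a)(ε - a') with a = 3/2 + (1/22)*sqrt(1353), a' = 3/2 - (1/22)*sqrt(1353). At the order-2 pole a set g(ε) = (ε - a)^2*f(ε) = [(21*ε/10 - 16)/(ε - 7/4)] / (ε - a')^2.
Order-2 pole: residue = g'(a); g'(3/2 + (1/22)*sqrt(1353)) = 954448/1156805 + (33947254/17501302845)*sqrt(1353), so the residue is 954448/1156805 + (33947254/17501302845)*sqrt(1353).
List the singular points by increasing real part (a conjugate pair: the negative imaginary part first).

Radius of convergence at 0: -3/2 + (1/22)*sqrt(1353).
At 3/2 - (1/22)*sqrt(1353): a pole of order 2; residue 954448/1156805 - (33947254/17501302845)*sqrt(1353).
At 7/4: a pole of order 1; residue -1908896/1156805.
At 3/2 + (1/22)*sqrt(1353): a pole of order 2; residue 954448/1156805 + (33947254/17501302845)*sqrt(1353).


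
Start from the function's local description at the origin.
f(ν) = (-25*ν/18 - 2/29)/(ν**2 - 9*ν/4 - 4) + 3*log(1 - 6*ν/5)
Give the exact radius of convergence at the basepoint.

The radius of convergence is 5/6.

Denominator factor (ν**2 - 9*ν/4 - 4): discriminant 337/16, real irrational roots 9/8 + (1/8)*sqrt(337) and 9/8 - (1/8)*sqrt(337); poles of order 1, moduli 9/8 + (1/8)*sqrt(337) and -9/8 + (1/8)*sqrt(337).
Branch term (3)*log(1 - ν/(5/6)): its argument vanishes at ν = 5/6, a logarithmic branch point, modulus 5/6.
The radius of convergence is the smallest modulus among the singular points: 5/6.


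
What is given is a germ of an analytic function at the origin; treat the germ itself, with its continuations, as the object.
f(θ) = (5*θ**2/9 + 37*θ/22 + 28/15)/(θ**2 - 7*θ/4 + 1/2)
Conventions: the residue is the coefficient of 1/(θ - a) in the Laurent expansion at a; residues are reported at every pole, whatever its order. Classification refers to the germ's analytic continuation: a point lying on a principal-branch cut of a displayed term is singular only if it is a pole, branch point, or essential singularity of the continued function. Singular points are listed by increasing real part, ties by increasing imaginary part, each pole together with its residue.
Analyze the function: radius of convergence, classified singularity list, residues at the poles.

Denominator factor (θ**2 - 7*θ/4 + 1/2): discriminant 17/16, real irrational roots 7/8 + (1/8)*sqrt(17) and 7/8 - (1/8)*sqrt(17); poles of order 1, moduli 7/8 + (1/8)*sqrt(17) and 7/8 - (1/8)*sqrt(17).
The radius of convergence is the smallest modulus among the singular points: 7/8 - (1/8)*sqrt(17).
The factor θ**2 - 7*θ/4 + 1/2 splits as (θ - a)(θ - a') with a = 7/8 - (1/8)*sqrt(17), a' = 7/8 + (1/8)*sqrt(17). At the order-1 pole a set g(θ) = (θ - a)*f(θ) = [5*θ**2/9 + 37*θ/22 + 28/15] / (θ - a').
Simple pole: residue = g(a) at a = 7/8 - (1/8)*sqrt(17), which is 1051/792 - (20651/22440)*sqrt(17).
The factor θ**2 - 7*θ/4 + 1/2 splits as (θ - a)(θ - a') with a = 7/8 + (1/8)*sqrt(17), a' = 7/8 - (1/8)*sqrt(17). At the order-1 pole a set g(θ) = (θ - a)*f(θ) = [5*θ**2/9 + 37*θ/22 + 28/15] / (θ - a').
Simple pole: residue = g(a) at a = 7/8 + (1/8)*sqrt(17), which is 1051/792 + (20651/22440)*sqrt(17).
List the singular points by increasing real part (a conjugate pair: the negative imaginary part first).

Radius of convergence at 0: 7/8 - (1/8)*sqrt(17).
At 7/8 - (1/8)*sqrt(17): a pole of order 1; residue 1051/792 - (20651/22440)*sqrt(17).
At 7/8 + (1/8)*sqrt(17): a pole of order 1; residue 1051/792 + (20651/22440)*sqrt(17).


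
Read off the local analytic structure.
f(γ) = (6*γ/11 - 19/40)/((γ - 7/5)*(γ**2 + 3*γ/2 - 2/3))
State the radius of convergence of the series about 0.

The radius of convergence is -3/4 + (1/12)*sqrt(177).

Denominator factor (γ - 7/5): pole of order 1 at 7/5, modulus 7/5.
Denominator factor (γ**2 + 3*γ/2 - 2/3): discriminant 59/12, real irrational roots -3/4 + (1/12)*sqrt(177) and -3/4 - (1/12)*sqrt(177); poles of order 1, moduli -3/4 + (1/12)*sqrt(177) and 3/4 + (1/12)*sqrt(177).
The radius of convergence is the smallest modulus among the singular points: -3/4 + (1/12)*sqrt(177).


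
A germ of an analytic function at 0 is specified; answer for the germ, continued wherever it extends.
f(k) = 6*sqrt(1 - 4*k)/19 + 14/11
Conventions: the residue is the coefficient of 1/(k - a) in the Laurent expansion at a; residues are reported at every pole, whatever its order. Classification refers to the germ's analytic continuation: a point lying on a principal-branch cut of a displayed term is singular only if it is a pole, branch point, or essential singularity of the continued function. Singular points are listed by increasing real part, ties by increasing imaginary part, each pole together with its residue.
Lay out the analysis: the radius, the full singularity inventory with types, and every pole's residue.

Branch term (6/19)*sqrt(1 - k/(1/4)): its argument vanishes at k = 1/4, a square-root branch point, modulus 1/4.
The radius of convergence is the smallest modulus among the singular points: 1/4.

Radius of convergence at 0: 1/4.
At 1/4: an algebraic (square-root) branch point.


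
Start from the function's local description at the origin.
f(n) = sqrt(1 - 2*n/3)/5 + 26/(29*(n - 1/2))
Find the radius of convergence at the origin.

Denominator factor (n - 1/2): pole of order 1 at 1/2, modulus 1/2.
Branch term (1/5)*sqrt(1 - n/(3/2)): its argument vanishes at n = 3/2, a square-root branch point, modulus 3/2.
The radius of convergence is the smallest modulus among the singular points: 1/2.

The radius of convergence is 1/2.


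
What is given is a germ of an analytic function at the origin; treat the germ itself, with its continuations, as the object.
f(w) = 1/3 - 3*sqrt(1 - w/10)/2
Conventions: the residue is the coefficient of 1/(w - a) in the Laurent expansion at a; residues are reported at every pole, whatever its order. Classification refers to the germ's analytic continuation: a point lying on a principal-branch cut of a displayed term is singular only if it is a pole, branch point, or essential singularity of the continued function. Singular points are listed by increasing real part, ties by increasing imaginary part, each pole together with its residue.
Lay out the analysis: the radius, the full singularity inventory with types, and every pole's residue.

Branch term (-3/2)*sqrt(1 - w/(10)): its argument vanishes at w = 10, a square-root branch point, modulus 10.
The radius of convergence is the smallest modulus among the singular points: 10.

Radius of convergence at 0: 10.
At 10: an algebraic (square-root) branch point.


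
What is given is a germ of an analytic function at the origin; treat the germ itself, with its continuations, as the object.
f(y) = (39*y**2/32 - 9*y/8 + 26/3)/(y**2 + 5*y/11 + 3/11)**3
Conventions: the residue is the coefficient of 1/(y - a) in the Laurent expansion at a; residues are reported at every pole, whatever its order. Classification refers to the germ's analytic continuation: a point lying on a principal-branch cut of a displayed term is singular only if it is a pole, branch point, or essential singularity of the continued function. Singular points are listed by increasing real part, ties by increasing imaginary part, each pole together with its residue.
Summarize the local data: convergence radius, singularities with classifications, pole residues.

Denominator factor (y**2 + 5*y/11 + 3/11)^3: discriminant -107/121, complex-conjugate roots (-5/22) + ((1/22)*sqrt(107))*i and (-5/22) - ((1/22)*sqrt(107))*i; poles of order 3, moduli (1/11)*sqrt(33) and (1/11)*sqrt(33).
The radius of convergence is the smallest modulus among the singular points: (1/11)*sqrt(33).
The factor y**2 + 5*y/11 + 3/11 splits as (y - a)(y - a') with a = (-5/22) - ((1/22)*sqrt(107))*i, a' = (-5/22) + ((1/22)*sqrt(107))*i. At the order-3 pole a set g(y) = (y - a)^3*f(y) = [39*y**2/32 - 9*y/8 + 26/3] / (y - a')^3.
Order-3 pole: residue = g''(a)/2; g''((-5/22) - ((1/22)*sqrt(107))*i) = ((280618723/19600688)*sqrt(107))*i, so the residue is ((280618723/39201376)*sqrt(107))*i.
The factor y**2 + 5*y/11 + 3/11 splits as (y - a)(y - a') with a = (-5/22) + ((1/22)*sqrt(107))*i, a' = (-5/22) - ((1/22)*sqrt(107))*i. At the order-3 pole a set g(y) = (y - a)^3*f(y) = [39*y**2/32 - 9*y/8 + 26/3] / (y - a')^3.
Order-3 pole: residue = g''(a)/2; g''((-5/22) + ((1/22)*sqrt(107))*i) = -((280618723/19600688)*sqrt(107))*i, so the residue is -((280618723/39201376)*sqrt(107))*i.
List the singular points by increasing real part (a conjugate pair: the negative imaginary part first).

Radius of convergence at 0: (1/11)*sqrt(33).
At (-5/22) - ((1/22)*sqrt(107))*i: a pole of order 3; residue ((280618723/39201376)*sqrt(107))*i.
At (-5/22) + ((1/22)*sqrt(107))*i: a pole of order 3; residue -((280618723/39201376)*sqrt(107))*i.


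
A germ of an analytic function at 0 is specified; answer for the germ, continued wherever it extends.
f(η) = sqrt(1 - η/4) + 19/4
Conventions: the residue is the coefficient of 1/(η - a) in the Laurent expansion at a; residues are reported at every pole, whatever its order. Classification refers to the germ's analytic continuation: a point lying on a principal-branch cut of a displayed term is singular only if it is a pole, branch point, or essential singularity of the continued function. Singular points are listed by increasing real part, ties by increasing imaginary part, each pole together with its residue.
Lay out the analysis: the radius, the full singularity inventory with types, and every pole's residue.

Branch term (1)*sqrt(1 - η/(4)): its argument vanishes at η = 4, a square-root branch point, modulus 4.
The radius of convergence is the smallest modulus among the singular points: 4.

Radius of convergence at 0: 4.
At 4: an algebraic (square-root) branch point.


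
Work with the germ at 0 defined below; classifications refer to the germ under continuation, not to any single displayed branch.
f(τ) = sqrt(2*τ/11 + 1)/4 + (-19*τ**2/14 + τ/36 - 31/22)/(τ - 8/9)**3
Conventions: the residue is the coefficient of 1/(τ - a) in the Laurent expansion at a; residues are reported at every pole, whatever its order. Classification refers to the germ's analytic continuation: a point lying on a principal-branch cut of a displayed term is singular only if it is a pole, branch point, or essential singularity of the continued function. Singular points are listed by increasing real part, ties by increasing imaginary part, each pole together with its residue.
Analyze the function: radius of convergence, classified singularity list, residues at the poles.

Radius of convergence at 0: 8/9.
At -11/2: an algebraic (square-root) branch point.
At 8/9: a pole of order 3; residue -19/14.

Denominator factor (τ - 8/9)^3: pole of order 3 at 8/9, modulus 8/9.
Branch term (1/4)*sqrt(1 - τ/(-11/2)): its argument vanishes at τ = -11/2, a square-root branch point, modulus 11/2.
The radius of convergence is the smallest modulus among the singular points: 8/9.
The branch term is analytic at 8/9 and contributes nothing to the residue; only the rational part matters.
At the order-3 pole 8/9 set g(τ) = (τ - (8/9))^3*(rational part) = -19*τ**2/14 + τ/36 - 31/22.
Order-3 pole: residue = g''(a)/2; g''(8/9) = -19/7, so the residue is -19/14.
List the singular points by increasing real part (a conjugate pair: the negative imaginary part first).


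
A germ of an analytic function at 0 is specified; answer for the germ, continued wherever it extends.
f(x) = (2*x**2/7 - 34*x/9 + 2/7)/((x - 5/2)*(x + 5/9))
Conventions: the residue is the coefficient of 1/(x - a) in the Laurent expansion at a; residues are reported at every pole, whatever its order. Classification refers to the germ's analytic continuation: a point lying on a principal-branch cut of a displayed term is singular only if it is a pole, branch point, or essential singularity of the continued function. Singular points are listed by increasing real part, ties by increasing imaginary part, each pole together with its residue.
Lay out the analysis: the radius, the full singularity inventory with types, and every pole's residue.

Radius of convergence at 0: 5/9.
At -5/9: a pole of order 1; residue -2804/3465.
At 5/2: a pole of order 1; residue -929/385.

Denominator factor (x + 5/9): pole of order 1 at -5/9, modulus 5/9.
Denominator factor (x - 5/2): pole of order 1 at 5/2, modulus 5/2.
The radius of convergence is the smallest modulus among the singular points: 5/9.
At the order-1 pole -5/9 set g(x) = (x - (-5/9))*f(x) = (2*x**2/7 - 34*x/9 + 2/7)/(x - 5/2).
Simple pole: residue = g(a) at a = -5/9, which is -2804/3465.
At the order-1 pole 5/2 set g(x) = (x - (5/2))*f(x) = (2*x**2/7 - 34*x/9 + 2/7)/(x + 5/9).
Simple pole: residue = g(a) at a = 5/2, which is -929/385.
List the singular points by increasing real part (a conjugate pair: the negative imaginary part first).


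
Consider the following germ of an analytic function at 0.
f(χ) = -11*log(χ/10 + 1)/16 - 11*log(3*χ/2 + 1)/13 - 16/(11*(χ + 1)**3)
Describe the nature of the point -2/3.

The term (-11/13)*log(1 - χ/(-2/3)) has argument 1 - -2/3/(-2/3) = 0 at -2/3: a logarithmic (infinitely-sheeted) branch point; the remaining terms are analytic or single-valued there.

The point is a logarithmic branch point.


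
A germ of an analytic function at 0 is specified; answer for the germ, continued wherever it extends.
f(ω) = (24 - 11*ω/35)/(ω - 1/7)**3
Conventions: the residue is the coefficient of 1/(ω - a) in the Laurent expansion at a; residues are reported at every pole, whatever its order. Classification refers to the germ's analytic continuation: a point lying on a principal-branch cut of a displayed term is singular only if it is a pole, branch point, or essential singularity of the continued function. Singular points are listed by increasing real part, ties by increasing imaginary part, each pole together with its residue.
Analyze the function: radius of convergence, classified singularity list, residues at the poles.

Denominator factor (ω - 1/7)^3: pole of order 3 at 1/7, modulus 1/7.
The radius of convergence is the smallest modulus among the singular points: 1/7.
At the order-3 pole 1/7 set g(ω) = (ω - (1/7))^3*f(ω) = 24 - 11*ω/35.
Order-3 pole: residue = g''(a)/2; g''(1/7) = 0, so the residue is 0.

Radius of convergence at 0: 1/7.
At 1/7: a pole of order 3; residue 0.


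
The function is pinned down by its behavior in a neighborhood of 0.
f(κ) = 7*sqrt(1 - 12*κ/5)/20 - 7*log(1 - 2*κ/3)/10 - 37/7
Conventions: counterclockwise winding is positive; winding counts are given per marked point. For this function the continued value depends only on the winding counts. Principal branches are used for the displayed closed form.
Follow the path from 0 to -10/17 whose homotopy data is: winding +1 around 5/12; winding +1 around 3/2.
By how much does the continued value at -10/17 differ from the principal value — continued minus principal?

Continued minus principal equals (-(7/170)*sqrt(697)) - ((7/5)*pi)*i.

The rational part is single-valued and drops out of the difference; each branch term changes only by its own monodromy.
(7/20)*sqrt(1 - κ/(5/12)): winding +1 is odd, the square root flips sign, contributing -2*(7/20)*sqrt(1 - (-10/17)/(5/12)) = -2*(7/20)*sqrt(41/17) = -(7/170)*sqrt(697).
(-7/10)*log(1 - κ/(3/2)): each positive loop around 3/2 adds 2*pi*i to the log, so winding +1 contributes (-7/10)*(1)*2*pi*i = -(7/5)*pi*i.
Summing the contributions at κ = -10/17 gives (-(7/170)*sqrt(697)) - ((7/5)*pi)*i.


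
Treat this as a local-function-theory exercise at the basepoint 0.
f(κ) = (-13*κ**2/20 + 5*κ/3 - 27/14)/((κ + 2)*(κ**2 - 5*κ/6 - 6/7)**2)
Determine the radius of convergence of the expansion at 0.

Denominator factor (κ**2 - 5*κ/6 - 6/7)^2: discriminant 1039/252, real irrational roots 5/12 + (1/84)*sqrt(7273) and 5/12 - (1/84)*sqrt(7273); poles of order 2, moduli 5/12 + (1/84)*sqrt(7273) and -5/12 + (1/84)*sqrt(7273).
Denominator factor (κ + 2): pole of order 1 at -2, modulus 2.
The radius of convergence is the smallest modulus among the singular points: -5/12 + (1/84)*sqrt(7273).

The radius of convergence is -5/12 + (1/84)*sqrt(7273).


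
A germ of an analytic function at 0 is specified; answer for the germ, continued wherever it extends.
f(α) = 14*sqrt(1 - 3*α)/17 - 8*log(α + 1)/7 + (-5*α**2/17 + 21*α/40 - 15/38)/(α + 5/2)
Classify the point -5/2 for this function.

The point is a pole of order 1.

The denominator factor α + 5/2 vanishes at -5/2 and appears to the power 1; the numerator there equals -18323/5168, nonzero, and no other factor vanishes.
The branch terms are analytic at this point.
Hence a pole whose order is the multiplicity, 1.


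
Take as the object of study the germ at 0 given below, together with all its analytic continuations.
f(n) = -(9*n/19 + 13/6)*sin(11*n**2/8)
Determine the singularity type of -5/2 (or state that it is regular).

The point is a regular point.

There is no denominator, hence no pole anywhere.
The factor -sin(11*n**2/8) is entire.
So the germ continues analytically to -5/2.
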